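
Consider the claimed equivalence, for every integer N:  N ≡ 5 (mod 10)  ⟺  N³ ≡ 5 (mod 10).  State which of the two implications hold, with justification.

Forward direction. Suppose N ≡ 5 (mod 10). Write N = 10j + 5. Then (10j + 5)³ = 1000j³ + 1500j² + 750j + 125 = 10(100j³ + 150j² + 75j + 12) + 5, so N³ ≡ 5 (mod 10).

Converse. Suppose N³ ≡ 5 (mod 10). The only residue r in {0, …, 9} with r³ ≡ 5 (mod 10) is r = 5, so N ≡ 5 (mod 10).

The biconditional holds.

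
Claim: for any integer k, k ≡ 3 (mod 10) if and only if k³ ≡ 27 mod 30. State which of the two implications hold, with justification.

(⇒) This fails: take k = 13. Then 13 ≡ 3 (mod 10), but 13³ = 2197 ≡ 7 (mod 30), not 27.

(⇐) Conversely, the residues r modulo 30 with r³ ≡ 27 (mod 30) are exactly {3}, and each is ≡ 3 (mod 10).

Only the converse holds.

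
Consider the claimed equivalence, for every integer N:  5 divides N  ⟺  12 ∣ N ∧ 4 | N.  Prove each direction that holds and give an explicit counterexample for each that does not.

(⟹) This fails: take N = 5. Certainly 5 ∣ 5, but 12 ∤ 5.

(⟸) This fails: take N = 12. Both 12 ∣ 12 and 4 ∣ 12, yet 12 is not a multiple of 5 (since 12 = 2·5 + 2), so 5 ∤ 12.

Neither implication holds.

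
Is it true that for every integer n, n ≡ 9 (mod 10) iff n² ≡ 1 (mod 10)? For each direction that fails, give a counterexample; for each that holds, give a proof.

Only the forward direction holds.

[⇒] Suppose n ≡ 9 (mod 10). Write n = 10j + 9. Then (10j + 9)² = 100j² + 180j + 81 = 10(10j² + 18j + 8) + 1, so n² ≡ 1 (mod 10).

[⇐] This fails: take n = 1. Then 1² = 1 ≡ 1 (mod 10), yet 1 ≡ 1 (mod 10), not 9.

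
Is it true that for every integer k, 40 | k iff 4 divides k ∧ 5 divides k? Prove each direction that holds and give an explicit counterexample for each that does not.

Only the forward direction holds.

(←) This fails: take k = 20. Both 4 ∣ 20 and 5 ∣ 20, yet 20 is not a multiple of 40 (since 20 = 0·40 + 20), so 40 ∤ 20.

(→) If 40 ∣ k, write k = 40q. Since 40 = 10·4, k = 4·(10q), so 4 ∣ k; and since 40 = 8·5, k = 5·(8q), so 5 ∣ k.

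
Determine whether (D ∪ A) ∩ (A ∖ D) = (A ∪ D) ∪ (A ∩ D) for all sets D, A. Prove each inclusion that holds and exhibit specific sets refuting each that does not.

(⟹) Let x ∈ (D ∪ A) ∩ (A ∖ D). Then x ∈ A and x ∉ D, from which x ∈ (A ∪ D) ∪ (A ∩ D).

(⟸) This inclusion fails. Take D = {1}, A = ∅; then 1 ∈ (A ∪ D) ∪ (A ∩ D) but 1 ∉ (D ∪ A) ∩ (A ∖ D).

The sets are not equal: only the forward inclusion holds.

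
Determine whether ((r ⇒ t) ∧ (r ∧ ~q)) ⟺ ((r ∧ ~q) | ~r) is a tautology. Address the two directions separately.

[⇒] Assume the antecedent. If q is true, the antecedent cannot hold. If q is false, (r ∧ ~q) | ~r reduces to true regardless of the other variables. Either way (r ∧ ~q) | ~r holds.

[⇐] This fails. Under q = F, r = F, t = F, the left side is false but the right side is true.

Only the forward direction holds.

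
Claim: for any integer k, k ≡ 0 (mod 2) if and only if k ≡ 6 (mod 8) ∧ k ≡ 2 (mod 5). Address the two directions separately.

Not equivalent: only (⇐) holds.

(⇒) This fails: k = 0 gives 0 ≡ 0 (mod 2) but 0 ≡ 0 (mod 8), so the conjunction on the right does not hold.

(⇐) Conversely, if k ≡ 6 (mod 8) and k ≡ 2 (mod 5), then by the Chinese remainder theorem k ≡ 22 (mod 40). Since 22 ≡ 0 (mod 2) and 2 ∣ 40, we get k ≡ 0 (mod 2).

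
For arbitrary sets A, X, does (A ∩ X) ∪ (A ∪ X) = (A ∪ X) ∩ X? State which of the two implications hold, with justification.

Forward inclusion. This inclusion fails. Take A = {1}, X = ∅; then 1 ∈ (A ∩ X) ∪ (A ∪ X) but 1 ∉ (A ∪ X) ∩ X.

Reverse inclusion. Let x ∈ (A ∪ X) ∩ X. Then either x ∈ X and x ∉ A; or x ∈ A ∩ X. In each case x ∈ (A ∩ X) ∪ (A ∪ X), so (A ∪ X) ∩ X ⊆ (A ∩ X) ∪ (A ∪ X).

The sets are not equal: only the reverse inclusion holds.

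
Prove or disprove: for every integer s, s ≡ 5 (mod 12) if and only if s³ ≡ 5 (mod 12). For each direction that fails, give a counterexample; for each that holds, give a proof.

(⇒) Suppose s ≡ 5 (mod 12). Write s = 12j + 5. Then (12j + 5)³ = 1728j³ + 2160j² + 900j + 125 = 12(144j³ + 180j² + 75j + 10) + 5, so s³ ≡ 5 (mod 12).

(⇐) Conversely, suppose s³ ≡ 5 (mod 12). The only residue r in {0, …, 11} with r³ ≡ 5 (mod 12) is r = 5, so s ≡ 5 (mod 12).

Equivalent; both directions hold.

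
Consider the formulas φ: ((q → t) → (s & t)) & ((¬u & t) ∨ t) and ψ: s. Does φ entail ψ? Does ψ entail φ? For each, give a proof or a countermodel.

(⟸) This fails. Under t = F, u = F, q = F, s = T, the left side is false but the right side is true.

(⟹) Assume the antecedent. If u is true, the antecedent forces (t = T, u = T, q = F, s = T) or (t = T, u = T, q = T, s = T), and s holds there. If u is false, the antecedent forces (t = T, u = F, q = F, s = T) or (t = T, u = F, q = T, s = T), and s holds there. Either way s holds.

Not equivalent: only (⇒) holds.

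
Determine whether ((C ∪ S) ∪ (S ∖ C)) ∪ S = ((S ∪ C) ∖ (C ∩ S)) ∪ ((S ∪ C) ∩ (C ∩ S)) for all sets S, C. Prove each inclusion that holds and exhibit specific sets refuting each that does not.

(⟹) Let x ∈ ((C ∪ S) ∪ (S ∖ C)) ∪ S. Then either x ∈ S and x ∉ C; or x ∈ C and x ∉ S; or x ∈ S ∩ C. In each case x ∈ ((S ∪ C) ∖ (C ∩ S)) ∪ ((S ∪ C) ∩ (C ∩ S)), so ((C ∪ S) ∪ (S ∖ C)) ∪ S ⊆ ((S ∪ C) ∖ (C ∩ S)) ∪ ((S ∪ C) ∩ (C ∩ S)).

(⟸) Let x ∈ ((S ∪ C) ∖ (C ∩ S)) ∪ ((S ∪ C) ∩ (C ∩ S)). Then either x ∈ S and x ∉ C; or x ∈ C and x ∉ S; or x ∈ S ∩ C. In each case x ∈ ((C ∪ S) ∪ (S ∖ C)) ∪ S, so ((S ∪ C) ∖ (C ∩ S)) ∪ ((S ∪ C) ∩ (C ∩ S)) ⊆ ((C ∪ S) ∪ (S ∖ C)) ∪ S.

Both inclusions hold; the sets are equal.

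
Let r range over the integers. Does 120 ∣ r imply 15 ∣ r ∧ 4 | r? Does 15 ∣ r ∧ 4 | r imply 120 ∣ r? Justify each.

Not equivalent: only (⇒) holds.

(←) This fails: take r = 60. Both 15 ∣ 60 and 4 ∣ 60, yet 60 is not a multiple of 120 (since 60 = 0·120 + 60), so 120 ∤ 60.

(→) If 120 ∣ r, write r = 120q. Since 120 = 8·15, r = 15·(8q), so 15 ∣ r; and since 120 = 30·4, r = 4·(30q), so 4 ∣ r.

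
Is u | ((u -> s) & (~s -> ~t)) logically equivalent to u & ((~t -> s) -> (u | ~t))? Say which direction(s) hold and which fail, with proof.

Not equivalent: only (⇐) holds.

(⟹) This fails. Under t = F, s = F, u = F, the left side is true but the right side is false.

(⟸) Assume the antecedent. If t is true, the antecedent forces (t = T, s = F, u = T) or (t = T, s = T, u = T), and u | ((u -> s) & (~s -> ~t)) holds there. If t is false, u | ((u -> s) & (~s -> ~t)) reduces to true regardless of the other variables. Either way u | ((u -> s) & (~s -> ~t)) holds.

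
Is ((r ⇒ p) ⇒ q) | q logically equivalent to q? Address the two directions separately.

[⇐] Assume the antecedent. If r is true, the antecedent forces (r = T, p = F, q = T) or (r = T, p = T, q = T), and ((r ⇒ p) ⇒ q) | q holds there. If r is false, the antecedent forces (r = F, p = F, q = T) or (r = F, p = T, q = T), and ((r ⇒ p) ⇒ q) | q holds there. Either way ((r ⇒ p) ⇒ q) | q holds.

[⇒] This fails. Under r = T, p = F, q = F, the left side is true but the right side is false.

Not equivalent: only (⇐) holds.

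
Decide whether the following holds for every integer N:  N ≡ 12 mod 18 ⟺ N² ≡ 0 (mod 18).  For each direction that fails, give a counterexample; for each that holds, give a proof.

Converse. This fails: take N = 0. Then 0² = 0 ≡ 0 (mod 18), yet 0 ≡ 0 (mod 18), not 12.

Forward direction. Suppose N ≡ 12 mod 18. Write N = 18j + 12. Then (18j + 12)² = 324j² + 432j + 144 = 18(18j² + 24j + 8) + 0, so N² ≡ 0 (mod 18).

Only the forward direction holds.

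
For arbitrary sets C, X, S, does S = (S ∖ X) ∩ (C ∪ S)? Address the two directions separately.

Only the reverse inclusion holds.

(⊆) This inclusion fails. Take C = ∅, X = {1}, S = {1}; then 1 ∈ S but 1 ∉ (S ∖ X) ∩ (C ∪ S).

(⊇) Let x ∈ (S ∖ X) ∩ (C ∪ S). Then either x ∈ S and x ∉ C, X; or x ∈ C ∩ S and x ∉ X. In each case x ∈ S, so (S ∖ X) ∩ (C ∪ S) ⊆ S.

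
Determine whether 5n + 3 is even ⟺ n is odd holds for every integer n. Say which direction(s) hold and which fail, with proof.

(⟹) Suppose 5n + 3 is even. Since 5 is odd, 5n and n have the same parity, so 5n + 3 ≡ n + 3 (mod 2). As 3 is odd, 5n + 3 is even exactly when n is odd. Thus n is odd.

(⟸) Conversely, suppose n is odd; write n = 2j + 1. Then 5n + 3 = 5·(2j + 1) + 3 = 2·5j + 8, which is even.

Both directions hold; the statement is true.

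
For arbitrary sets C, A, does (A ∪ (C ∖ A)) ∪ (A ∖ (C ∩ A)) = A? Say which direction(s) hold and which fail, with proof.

(⊆) fails; (⊇) holds.

(⊆) This inclusion fails. Take C = {1}, A = ∅; then 1 ∈ (A ∪ (C ∖ A)) ∪ (A ∖ (C ∩ A)) but 1 ∉ A.

(⊇) Let x ∈ A. Then either x ∈ A and x ∉ C; or x ∈ C ∩ A. In each case x ∈ (A ∪ (C ∖ A)) ∪ (A ∖ (C ∩ A)), so A ⊆ (A ∪ (C ∖ A)) ∪ (A ∖ (C ∩ A)).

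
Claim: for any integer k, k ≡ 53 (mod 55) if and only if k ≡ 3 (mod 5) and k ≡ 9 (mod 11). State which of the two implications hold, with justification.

The biconditional holds.

(⇒) Suppose k ≡ 53 (mod 55); write k = 55j + 53. Since 5 ∣ 55, reducing mod 5 gives k ≡ 53 ≡ 3 (mod 5); since 11 ∣ 55, reducing mod 11 gives k ≡ 53 ≡ 9 (mod 11).

(⇐) Conversely, if k ≡ 3 (mod 5) and k ≡ 9 (mod 11), then by the Chinese remainder theorem k ≡ 53 (mod 55). This is exactly k ≡ 53 (mod 55).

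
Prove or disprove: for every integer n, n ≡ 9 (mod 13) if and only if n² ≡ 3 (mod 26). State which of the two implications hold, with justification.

Neither implication holds.

(→) This fails: take n = 22. Then 22 ≡ 9 (mod 13), but 22² = 484 ≡ 16 (mod 26), not 3.

(←) This fails: take n = 17. Then 17² = 289 ≡ 3 (mod 26), yet 17 ≡ 4 (mod 13), not 9.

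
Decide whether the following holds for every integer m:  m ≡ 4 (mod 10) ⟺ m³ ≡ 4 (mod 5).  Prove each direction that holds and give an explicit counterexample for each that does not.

Forward direction. Suppose m ≡ 4 (mod 10). Then m³ ≡ 4³ = 64 (mod 10), and since 5 ∣ 10, also m³ ≡ 4 (mod 5).

Converse. This fails: take m = 9. Then 9³ = 729 ≡ 4 (mod 5), yet 9 ≡ 9 (mod 10), not 4.

Not equivalent: only (⇒) holds.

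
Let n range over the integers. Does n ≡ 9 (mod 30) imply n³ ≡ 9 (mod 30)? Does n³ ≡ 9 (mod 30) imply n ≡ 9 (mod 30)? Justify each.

(⟹) Suppose n ≡ 9 (mod 30). Write n = 30j + 9. Then (30j + 9)³ = 27000j³ + 24300j² + 7290j + 729 = 30(900j³ + 810j² + 243j + 24) + 9, so n³ ≡ 9 (mod 30).

(⟸) Conversely, suppose n³ ≡ 9 (mod 30). The only residue r in {0, …, 29} with r³ ≡ 9 (mod 30) is r = 9, so n ≡ 9 (mod 30).

Both directions hold; the statement is true.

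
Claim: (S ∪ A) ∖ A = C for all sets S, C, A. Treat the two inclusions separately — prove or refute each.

(⊆) This inclusion fails. Take S = {1}, C = ∅, A = ∅; then 1 ∈ (S ∪ A) ∖ A but 1 ∉ C.

(⊇) This inclusion fails. Take S = ∅, C = {1}, A = ∅; then 1 ∈ C but 1 ∉ (S ∪ A) ∖ A.

Neither inclusion holds.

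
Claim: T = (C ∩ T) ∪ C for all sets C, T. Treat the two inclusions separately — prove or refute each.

(⊆) This inclusion fails. Take C = ∅, T = {1}; then 1 ∈ T but 1 ∉ (C ∩ T) ∪ C.

(⊇) This inclusion fails. Take C = {1}, T = ∅; then 1 ∈ (C ∩ T) ∪ C but 1 ∉ T.

Both inclusions fail.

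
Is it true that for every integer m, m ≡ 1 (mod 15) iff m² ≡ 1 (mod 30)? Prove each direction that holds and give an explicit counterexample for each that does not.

Forward direction. This fails: take m = 16. Then 16 ≡ 1 (mod 15), but 16² = 256 ≡ 16 (mod 30), not 1.

Converse. This fails: take m = 11. Then 11² = 121 ≡ 1 (mod 30), yet 11 ≡ 11 (mod 15), not 1.

Both directions fail.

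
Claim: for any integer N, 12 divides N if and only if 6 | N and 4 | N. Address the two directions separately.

(⇒) If 12 ∣ N, write N = 12q. Since 12 = 2·6, N = 6·(2q), so 6 ∣ N; and since 12 = 3·4, N = 4·(3q), so 4 ∣ N.

(⇐) Suppose 6 ∣ N and 4 ∣ N. Any common multiple of 6 and 4 is a multiple of their lcm; here lcm(6, 4) = 6·4/gcd(6, 4) = 24/2 = 12, so 12 ∣ N.

Equivalent; both directions hold.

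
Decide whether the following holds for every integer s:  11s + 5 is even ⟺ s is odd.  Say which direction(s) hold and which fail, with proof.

(⇒) Suppose 11s + 5 is even. Since 11 is odd, 11s and s have the same parity, so 11s + 5 ≡ s + 5 (mod 2). As 5 is odd, 11s + 5 is even exactly when s is odd. Thus s is odd.

(⇐) Conversely, suppose s is odd; write s = 2j + 1. Then 11s + 5 = 11·(2j + 1) + 5 = 2·11j + 16, which is even.

Both directions hold.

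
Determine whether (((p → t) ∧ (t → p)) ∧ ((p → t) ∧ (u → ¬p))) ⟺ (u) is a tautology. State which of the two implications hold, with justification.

Neither direction holds.

(→) This fails. Under u = F, p = F, t = F, the left side is true but the right side is false.

(←) This fails. Under u = T, p = T, t = F, the left side is false but the right side is true.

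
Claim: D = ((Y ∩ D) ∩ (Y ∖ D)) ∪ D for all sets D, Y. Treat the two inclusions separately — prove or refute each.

The two sets are equal.

(⊆) Let x ∈ D. Then either x ∈ D and x ∉ Y; or x ∈ D ∩ Y. In each case x ∈ ((Y ∩ D) ∩ (Y ∖ D)) ∪ D, so D ⊆ ((Y ∩ D) ∩ (Y ∖ D)) ∪ D.

(⊇) Let x ∈ ((Y ∩ D) ∩ (Y ∖ D)) ∪ D. Then either x ∈ D and x ∉ Y; or x ∈ D ∩ Y. In each case x ∈ D, so ((Y ∩ D) ∩ (Y ∖ D)) ∪ D ⊆ D.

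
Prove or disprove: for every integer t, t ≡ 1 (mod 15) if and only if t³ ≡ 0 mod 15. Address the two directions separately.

Neither direction holds.

(→) This fails: take t = 1. Then 1 ≡ 1 (mod 15), but 1³ = 1 ≡ 1 (mod 15), not 0.

(←) This fails: take t = 0. Then 0³ = 0 ≡ 0 (mod 15), yet 0 ≡ 0 (mod 15), not 1.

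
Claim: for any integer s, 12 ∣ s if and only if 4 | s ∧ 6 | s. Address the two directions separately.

(→) If 12 ∣ s, write s = 12q. Since 12 = 3·4, s = 4·(3q), so 4 ∣ s; and since 12 = 2·6, s = 6·(2q), so 6 ∣ s.

(←) Suppose 4 ∣ s and 6 ∣ s. Any common multiple of 4 and 6 is a multiple of their lcm; here lcm(4, 6) = 4·6/gcd(4, 6) = 24/2 = 12, so 12 ∣ s.

Both directions hold.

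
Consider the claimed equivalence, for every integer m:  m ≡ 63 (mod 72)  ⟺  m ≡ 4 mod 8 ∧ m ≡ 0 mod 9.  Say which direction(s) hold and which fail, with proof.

(⇒) This fails: m = 63 gives 63 ≡ 63 (mod 72) but 63 ≡ 7 (mod 8), so the conjunction on the right does not hold.

(⇐) This fails: m = 36 satisfies both congruences on the right (36 ≡ 4 mod 8 and 36 ≡ 0 mod 9) yet 36 ≡ 36 (mod 72), not 63.

Neither direction holds.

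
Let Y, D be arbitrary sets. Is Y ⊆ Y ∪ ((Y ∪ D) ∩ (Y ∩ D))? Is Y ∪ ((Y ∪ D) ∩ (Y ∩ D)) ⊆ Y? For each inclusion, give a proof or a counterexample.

(⟹) Let x ∈ Y. Then either x ∈ Y and x ∉ D; or x ∈ Y ∩ D. In each case x ∈ Y ∪ ((Y ∪ D) ∩ (Y ∩ D)), so Y ⊆ Y ∪ ((Y ∪ D) ∩ (Y ∩ D)).

(⟸) Let x ∈ Y ∪ ((Y ∪ D) ∩ (Y ∩ D)). Then either x ∈ Y and x ∉ D; or x ∈ Y ∩ D. In each case x ∈ Y, so Y ∪ ((Y ∪ D) ∩ (Y ∩ D)) ⊆ Y.

Both inclusions hold; the sets are equal.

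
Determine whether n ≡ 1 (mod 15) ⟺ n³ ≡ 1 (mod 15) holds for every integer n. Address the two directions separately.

Both implications hold.

(⟹) Suppose n ≡ 1 (mod 15). Write n = 15j + 1. Then (15j + 1)³ = 3375j³ + 675j² + 45j + 1 = 15(225j³ + 45j² + 3j) + 1, so n³ ≡ 1 (mod 15).

(⟸) Conversely, suppose n³ ≡ 1 (mod 15). The only residue r in {0, …, 14} with r³ ≡ 1 (mod 15) is r = 1, so n ≡ 1 (mod 15).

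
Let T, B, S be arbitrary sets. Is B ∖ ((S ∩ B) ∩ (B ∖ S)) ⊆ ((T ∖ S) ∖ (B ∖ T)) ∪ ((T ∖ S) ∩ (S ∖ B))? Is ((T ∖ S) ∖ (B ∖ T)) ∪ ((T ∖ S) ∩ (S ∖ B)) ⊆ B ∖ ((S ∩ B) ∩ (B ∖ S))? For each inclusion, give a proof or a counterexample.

(⟹) This inclusion fails. Take T = ∅, B = {1}, S = ∅; then 1 ∈ B ∖ ((S ∩ B) ∩ (B ∖ S)) but 1 ∉ ((T ∖ S) ∖ (B ∖ T)) ∪ ((T ∖ S) ∩ (S ∖ B)).

(⟸) This inclusion fails. Take T = {1}, B = ∅, S = ∅; then 1 ∈ ((T ∖ S) ∖ (B ∖ T)) ∪ ((T ∖ S) ∩ (S ∖ B)) but 1 ∉ B ∖ ((S ∩ B) ∩ (B ∖ S)).

(⊆) fails and (⊇) fails.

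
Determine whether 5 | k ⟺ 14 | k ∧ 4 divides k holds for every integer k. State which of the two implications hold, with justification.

[⇒] This fails: take k = 5. Certainly 5 ∣ 5, but 14 ∤ 5.

[⇐] This fails: take k = 28. Both 14 ∣ 28 and 4 ∣ 28, yet 28 is not a multiple of 5 (since 28 = 5·5 + 3), so 5 ∤ 28.

Both directions fail.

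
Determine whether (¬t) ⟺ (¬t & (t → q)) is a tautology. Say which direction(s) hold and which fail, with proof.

Forward direction. Assume the antecedent. If q is true, the antecedent forces (q = T, t = F), and ¬t & (t → q) holds there. If q is false, the antecedent forces (q = F, t = F), and ¬t & (t → q) holds there. Either way ¬t & (t → q) holds.

Converse. Assume the antecedent. If q is true, the antecedent forces (q = T, t = F), and ¬t holds there. If q is false, the antecedent forces (q = F, t = F), and ¬t holds there. Either way ¬t holds.

The biconditional holds.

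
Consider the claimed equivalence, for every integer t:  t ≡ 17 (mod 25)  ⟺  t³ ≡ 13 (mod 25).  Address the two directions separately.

[⇒] Suppose t ≡ 17 (mod 25). Write t = 25j + 17. Then (25j + 17)³ = 15625j³ + 31875j² + 21675j + 4913 = 25(625j³ + 1275j² + 867j + 196) + 13, so t³ ≡ 13 (mod 25).

[⇐] Conversely, suppose t³ ≡ 13 (mod 25). The only residue r in {0, …, 24} with r³ ≡ 13 (mod 25) is r = 17, so t ≡ 17 (mod 25).

The biconditional holds.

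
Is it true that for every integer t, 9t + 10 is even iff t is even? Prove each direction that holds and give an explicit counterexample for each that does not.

Both directions hold; the statement is true.

(⟹) Suppose 9t + 10 is even. Since 9 is odd, 9t and t have the same parity, so 9t + 10 ≡ t + 10 (mod 2). As 10 is even, 9t + 10 is even exactly when t is even. Thus t is even.

(⟸) Conversely, suppose t is even; write t = 2j. Then 9t + 10 = 9·(2j) + 10 = 2·9j + 10, which is even.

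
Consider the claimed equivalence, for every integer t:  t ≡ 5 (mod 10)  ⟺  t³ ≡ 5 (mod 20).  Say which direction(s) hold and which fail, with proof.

(→) This fails: take t = 15. Then 15 ≡ 5 (mod 10), but 15³ = 3375 ≡ 15 (mod 20), not 5.

(←) Conversely, the residues r modulo 20 with r³ ≡ 5 (mod 20) are exactly {5}, and each is ≡ 5 (mod 10).

The forward direction fails; the converse holds.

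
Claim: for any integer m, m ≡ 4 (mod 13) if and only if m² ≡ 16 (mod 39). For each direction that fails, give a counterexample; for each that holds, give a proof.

Neither implication holds.

(⟹) This fails: take m = 30. Then 30 ≡ 4 (mod 13), but 30² = 900 ≡ 3 (mod 39), not 16.

(⟸) This fails: take m = 22. Then 22² = 484 ≡ 16 (mod 39), yet 22 ≡ 9 (mod 13), not 4.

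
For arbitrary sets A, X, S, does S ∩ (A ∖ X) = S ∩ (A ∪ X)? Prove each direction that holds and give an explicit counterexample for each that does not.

Forward inclusion. Let x ∈ S ∩ (A ∖ X). Then x ∈ A ∩ S and x ∉ X, from which x ∈ S ∩ (A ∪ X).

Reverse inclusion. This inclusion fails. Take A = ∅, X = {1}, S = {1}; then 1 ∈ S ∩ (A ∪ X) but 1 ∉ S ∩ (A ∖ X).

(⊆) holds; (⊇) fails.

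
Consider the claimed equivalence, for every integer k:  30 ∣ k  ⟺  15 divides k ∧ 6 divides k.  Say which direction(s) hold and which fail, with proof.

The biconditional holds.

(→) If 30 ∣ k, write k = 30q. Since 30 = 2·15, k = 15·(2q), so 15 ∣ k; and since 30 = 5·6, k = 6·(5q), so 6 ∣ k.

(←) Suppose 15 ∣ k and 6 ∣ k. Any common multiple of 15 and 6 is a multiple of their lcm; here lcm(15, 6) = 15·6/gcd(15, 6) = 90/3 = 30, so 30 ∣ k.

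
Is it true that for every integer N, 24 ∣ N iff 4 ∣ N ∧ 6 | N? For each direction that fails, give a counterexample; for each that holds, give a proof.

Only the forward direction holds.

(←) This fails: take N = 12. Both 4 ∣ 12 and 6 ∣ 12, yet 12 is not a multiple of 24 (since 12 = 0·24 + 12), so 24 ∤ 12.

(→) If 24 ∣ N, write N = 24q. Since 24 = 6·4, N = 4·(6q), so 4 ∣ N; and since 24 = 4·6, N = 6·(4q), so 6 ∣ N.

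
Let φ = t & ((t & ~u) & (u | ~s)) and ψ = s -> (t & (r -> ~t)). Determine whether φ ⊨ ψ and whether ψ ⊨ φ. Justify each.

(⇒) Assume the antecedent. If u is true, the antecedent cannot hold. If u is false, the antecedent forces (u = F, s = F, r = F, t = T) or (u = F, s = F, r = T, t = T), and s -> (t & (r -> ~t)) holds there. Either way s -> (t & (r -> ~t)) holds.

(⇐) This fails. Under u = F, s = F, r = F, t = F, the left side is false but the right side is true.

Not equivalent: only (⇒) holds.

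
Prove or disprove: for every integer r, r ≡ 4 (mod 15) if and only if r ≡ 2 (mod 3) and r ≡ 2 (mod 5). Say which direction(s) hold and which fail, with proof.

Both directions fail.

Forward direction. This fails: r = 4 gives 4 ≡ 4 (mod 15) but 4 ≡ 1 (mod 3), so the conjunction on the right does not hold.

Converse. This fails: r = 2 satisfies both congruences on the right (2 ≡ 2 mod 3 and 2 ≡ 2 mod 5) yet 2 ≡ 2 (mod 15), not 4.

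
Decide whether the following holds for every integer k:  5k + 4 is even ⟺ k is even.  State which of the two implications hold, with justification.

Both directions hold.

[⇒] Suppose 5k + 4 is even. Since 5 is odd, 5k and k have the same parity, so 5k + 4 ≡ k + 4 (mod 2). As 4 is even, 5k + 4 is even exactly when k is even. Thus k is even.

[⇐] Conversely, suppose k is even; write k = 2j. Then 5k + 4 = 5·(2j) + 4 = 2·5j + 4, which is even.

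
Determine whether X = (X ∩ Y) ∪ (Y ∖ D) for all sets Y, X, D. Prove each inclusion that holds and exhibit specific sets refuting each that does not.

Neither inclusion holds.

Forward inclusion. This inclusion fails. Take Y = ∅, X = {1}, D = ∅; then 1 ∈ X but 1 ∉ (X ∩ Y) ∪ (Y ∖ D).

Reverse inclusion. This inclusion fails. Take Y = {1}, X = ∅, D = ∅; then 1 ∈ (X ∩ Y) ∪ (Y ∖ D) but 1 ∉ X.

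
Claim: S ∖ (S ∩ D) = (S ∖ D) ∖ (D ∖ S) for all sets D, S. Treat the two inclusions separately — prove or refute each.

Reverse inclusion. Let x ∈ (S ∖ D) ∖ (D ∖ S). Then x ∈ S and x ∉ D, from which x ∈ S ∖ (S ∩ D).

Forward inclusion. Let x ∈ S ∖ (S ∩ D). Then x ∈ S and x ∉ D, from which x ∈ (S ∖ D) ∖ (D ∖ S).

The two sets are equal.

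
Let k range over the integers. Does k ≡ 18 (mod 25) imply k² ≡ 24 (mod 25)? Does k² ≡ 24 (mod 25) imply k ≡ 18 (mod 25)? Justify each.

Only the forward direction holds.

(→) Suppose k ≡ 18 (mod 25). Write k = 25j + 18. Then (25j + 18)² = 625j² + 900j + 324 = 25(25j² + 36j + 12) + 24, so k² ≡ 24 (mod 25).

(←) This fails: take k = 7. Then 7² = 49 ≡ 24 (mod 25), yet 7 ≡ 7 (mod 25), not 18.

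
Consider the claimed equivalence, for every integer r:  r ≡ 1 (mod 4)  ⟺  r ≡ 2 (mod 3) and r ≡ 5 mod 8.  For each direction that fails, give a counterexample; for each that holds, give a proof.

(⇒) fails; (⇐) holds.

[⇐] If r ≡ 2 (mod 3) and r ≡ 5 (mod 8), then by the Chinese remainder theorem r ≡ 5 (mod 24). Since 5 ≡ 1 (mod 4) and 4 ∣ 24, we get r ≡ 1 (mod 4).

[⇒] This fails: r = 1 gives 1 ≡ 1 (mod 4) but 1 ≡ 1 (mod 3), so the conjunction on the right does not hold.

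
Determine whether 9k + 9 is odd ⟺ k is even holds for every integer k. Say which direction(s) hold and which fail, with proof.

[⇒] Suppose 9k + 9 is odd. Since 9 is odd, 9k and k have the same parity, so 9k + 9 ≡ k + 9 (mod 2). As 9 is odd, 9k + 9 is odd exactly when k is even. Thus k is even.

[⇐] Conversely, suppose k is even; write k = 2j. Then 9k + 9 = 9·(2j) + 9 = 2·9j + 9, which is odd.

Both directions hold.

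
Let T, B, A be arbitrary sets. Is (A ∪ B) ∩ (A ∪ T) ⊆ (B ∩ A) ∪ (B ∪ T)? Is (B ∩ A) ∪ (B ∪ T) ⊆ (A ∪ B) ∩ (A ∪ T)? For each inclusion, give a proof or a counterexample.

(⟹) This inclusion fails. Take T = ∅, B = ∅, A = {1}; then 1 ∈ (A ∪ B) ∩ (A ∪ T) but 1 ∉ (B ∩ A) ∪ (B ∪ T).

(⟸) This inclusion fails. Take T = {1}, B = ∅, A = ∅; then 1 ∈ (B ∩ A) ∪ (B ∪ T) but 1 ∉ (A ∪ B) ∩ (A ∪ T).

Both inclusions fail.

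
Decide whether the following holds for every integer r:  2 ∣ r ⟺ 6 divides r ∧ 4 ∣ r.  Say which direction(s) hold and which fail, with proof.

Only the reverse direction holds.

Forward direction. This fails: take r = 2. Certainly 2 ∣ 2, but 6 ∤ 2.

Converse. Suppose 6 ∣ r and 4 ∣ r. Any common multiple of 6 and 4 is a multiple of their lcm; here lcm(6, 4) = 6·4/gcd(6, 4) = 24/2 = 12, so 12 ∣ r. Since 2 ∣ 12, it follows that 2 ∣ r.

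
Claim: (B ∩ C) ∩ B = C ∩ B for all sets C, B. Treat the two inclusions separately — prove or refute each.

The two sets are equal.

(⟸) Let x ∈ C ∩ B. Then x ∈ C ∩ B, from which x ∈ (B ∩ C) ∩ B.

(⟹) Let x ∈ (B ∩ C) ∩ B. Then x ∈ C ∩ B, from which x ∈ C ∩ B.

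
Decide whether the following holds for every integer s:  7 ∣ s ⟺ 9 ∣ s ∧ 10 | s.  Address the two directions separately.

(⇒) fails and (⇐) fails.

[⇒] This fails: take s = 7. Certainly 7 ∣ 7, but 9 ∤ 7.

[⇐] This fails: take s = 90. Both 9 ∣ 90 and 10 ∣ 90, yet 90 is not a multiple of 7 (since 90 = 12·7 + 6), so 7 ∤ 90.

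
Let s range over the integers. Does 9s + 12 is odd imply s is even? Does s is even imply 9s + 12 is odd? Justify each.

Both directions fail.

(⇒) This fails: s = 3 gives 9s + 12 = 39, which is odd, but 3 is odd, not even.

(⇐) This also fails: s = 4 is even, but 9s + 12 = 48 is even, not odd.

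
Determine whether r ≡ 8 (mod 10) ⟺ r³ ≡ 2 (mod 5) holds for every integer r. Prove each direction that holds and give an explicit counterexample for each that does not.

(⇒) holds; (⇐) fails.

(→) Suppose r ≡ 8 (mod 10). Then r³ ≡ 8³ = 512 (mod 10), and since 5 ∣ 10, also r³ ≡ 2 (mod 5).

(←) This fails: take r = 3. Then 3³ = 27 ≡ 2 (mod 5), yet 3 ≡ 3 (mod 10), not 8.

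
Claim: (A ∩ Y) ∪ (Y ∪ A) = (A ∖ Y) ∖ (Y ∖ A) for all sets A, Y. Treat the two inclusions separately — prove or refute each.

The sets are not equal: only the reverse inclusion holds.

(⟸) Let x ∈ (A ∖ Y) ∖ (Y ∖ A). Then x ∈ A and x ∉ Y, from which x ∈ (A ∩ Y) ∪ (Y ∪ A).

(⟹) This inclusion fails. Take A = ∅, Y = {1}; then 1 ∈ (A ∩ Y) ∪ (Y ∪ A) but 1 ∉ (A ∖ Y) ∖ (Y ∖ A).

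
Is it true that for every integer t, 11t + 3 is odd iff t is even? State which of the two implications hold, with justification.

Both implications hold.

(⇒) Suppose 11t + 3 is odd. Since 11 is odd, 11t and t have the same parity, so 11t + 3 ≡ t + 3 (mod 2). As 3 is odd, 11t + 3 is odd exactly when t is even. Thus t is even.

(⇐) Conversely, suppose t is even; write t = 2j. Then 11t + 3 = 11·(2j) + 3 = 2·11j + 3, which is odd.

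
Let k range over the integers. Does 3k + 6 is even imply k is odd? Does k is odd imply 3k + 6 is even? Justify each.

(⇒) This fails: k = 0 gives 3k + 6 = 6, which is even, but 0 is even, not odd.

(⇐) This also fails: k = 1 is odd, but 3k + 6 = 9 is odd, not even.

Both directions fail.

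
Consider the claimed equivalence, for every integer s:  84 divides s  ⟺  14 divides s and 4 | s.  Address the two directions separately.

(→) If 84 ∣ s, write s = 84q. Since 84 = 6·14, s = 14·(6q), so 14 ∣ s; and since 84 = 21·4, s = 4·(21q), so 4 ∣ s.

(←) This fails: take s = 28. Both 14 ∣ 28 and 4 ∣ 28, yet 28 is not a multiple of 84 (since 28 = 0·84 + 28), so 84 ∤ 28.

(⇒) holds; (⇐) fails.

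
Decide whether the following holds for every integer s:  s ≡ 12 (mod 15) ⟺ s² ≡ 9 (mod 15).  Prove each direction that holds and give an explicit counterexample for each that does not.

(⟹) Suppose s ≡ 12 (mod 15). Write s = 15j + 12. Then (15j + 12)² = 225j² + 360j + 144 = 15(15j² + 24j + 9) + 9, so s² ≡ 9 (mod 15).

(⟸) This fails: take s = 3. Then 3² = 9 ≡ 9 (mod 15), yet 3 ≡ 3 (mod 15), not 12.

Only the forward direction holds.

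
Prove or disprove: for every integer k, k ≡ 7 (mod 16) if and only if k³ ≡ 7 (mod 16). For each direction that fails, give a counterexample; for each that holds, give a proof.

Both directions hold.

(⟹) Suppose k ≡ 7 (mod 16). Write k = 16j + 7. Then (16j + 7)³ = 4096j³ + 5376j² + 2352j + 343 = 16(256j³ + 336j² + 147j + 21) + 7, so k³ ≡ 7 (mod 16).

(⟸) Conversely, suppose k³ ≡ 7 (mod 16). The only residue r in {0, …, 15} with r³ ≡ 7 (mod 16) is r = 7, so k ≡ 7 (mod 16).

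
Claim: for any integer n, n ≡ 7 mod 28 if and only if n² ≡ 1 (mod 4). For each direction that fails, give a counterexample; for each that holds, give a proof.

Converse. This fails: take n = 1. Then 1² = 1 ≡ 1 (mod 4), yet 1 ≡ 1 (mod 28), not 7.

Forward direction. Suppose n ≡ 7 (mod 28). Then n² ≡ 7² = 49 (mod 28), and since 4 ∣ 28, also n² ≡ 1 (mod 4).

Not equivalent: only (⇒) holds.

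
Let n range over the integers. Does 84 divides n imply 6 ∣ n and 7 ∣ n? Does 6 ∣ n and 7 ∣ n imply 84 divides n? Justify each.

(←) This fails: take n = 42. Both 6 ∣ 42 and 7 ∣ 42, yet 42 is not a multiple of 84 (since 42 = 0·84 + 42), so 84 ∤ 42.

(→) If 84 ∣ n, write n = 84q. Since 84 = 14·6, n = 6·(14q), so 6 ∣ n; and since 84 = 12·7, n = 7·(12q), so 7 ∣ n.

The forward direction holds; the converse fails.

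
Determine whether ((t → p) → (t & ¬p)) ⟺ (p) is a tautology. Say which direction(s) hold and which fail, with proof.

Neither direction holds.

(⟹) This fails. Under t = T, p = F, the left side is true but the right side is false.

(⟸) This fails. Under t = F, p = T, the left side is false but the right side is true.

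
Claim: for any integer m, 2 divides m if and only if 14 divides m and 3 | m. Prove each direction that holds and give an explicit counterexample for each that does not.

(⇐) Suppose 14 ∣ m and 3 ∣ m. Any common multiple of 14 and 3 is a multiple of their lcm; here gcd(14, 3) = 1, so lcm(14, 3) = 14·3 = 42, so 42 ∣ m. Since 2 ∣ 42, it follows that 2 ∣ m.

(⇒) This fails: take m = 2. Certainly 2 ∣ 2, but 14 ∤ 2.

Only the reverse direction holds.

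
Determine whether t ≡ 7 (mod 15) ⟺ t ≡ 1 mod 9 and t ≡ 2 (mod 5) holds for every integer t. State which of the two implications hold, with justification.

Not equivalent: only (⇐) holds.

[⇒] This fails: t = 22 gives 22 ≡ 7 (mod 15) but 22 ≡ 4 (mod 9), so the conjunction on the right does not hold.

[⇐] Conversely, if t ≡ 1 (mod 9) and t ≡ 2 (mod 5), then by the Chinese remainder theorem t ≡ 37 (mod 45). Since 37 ≡ 7 (mod 15) and 15 ∣ 45, we get t ≡ 7 (mod 15).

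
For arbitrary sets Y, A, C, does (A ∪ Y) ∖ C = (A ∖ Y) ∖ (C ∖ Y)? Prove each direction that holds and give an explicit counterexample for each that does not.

(⊆) fails; (⊇) holds.

(⟸) Let x ∈ (A ∖ Y) ∖ (C ∖ Y). Then x ∈ A and x ∉ Y, C, from which x ∈ (A ∪ Y) ∖ C.

(⟹) This inclusion fails. Take Y = {1}, A = ∅, C = ∅; then 1 ∈ (A ∪ Y) ∖ C but 1 ∉ (A ∖ Y) ∖ (C ∖ Y).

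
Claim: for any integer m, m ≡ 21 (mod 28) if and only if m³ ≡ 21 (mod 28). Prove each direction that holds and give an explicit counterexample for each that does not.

Forward direction. Suppose m ≡ 21 (mod 28). Write m = 28j + 21. Then (28j + 21)³ = 21952j³ + 49392j² + 37044j + 9261 = 28(784j³ + 1764j² + 1323j + 330) + 21, so m³ ≡ 21 (mod 28).

Converse. Suppose m³ ≡ 21 (mod 28). The only residue r in {0, …, 27} with r³ ≡ 21 (mod 28) is r = 21, so m ≡ 21 (mod 28).

The biconditional holds.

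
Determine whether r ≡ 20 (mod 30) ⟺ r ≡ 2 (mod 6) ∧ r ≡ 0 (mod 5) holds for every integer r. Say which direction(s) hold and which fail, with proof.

The biconditional holds.

(→) Suppose r ≡ 20 (mod 30); write r = 30j + 20. Since 6 ∣ 30, reducing mod 6 gives r ≡ 20 ≡ 2 (mod 6); since 5 ∣ 30, reducing mod 5 gives r ≡ 20 ≡ 0 (mod 5).

(←) Conversely, if r ≡ 2 (mod 6) and r ≡ 0 (mod 5), then by the Chinese remainder theorem r ≡ 20 (mod 30). This is exactly r ≡ 20 (mod 30).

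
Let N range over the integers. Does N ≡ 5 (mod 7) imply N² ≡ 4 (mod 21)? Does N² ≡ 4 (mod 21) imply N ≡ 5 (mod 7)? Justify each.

Both directions fail.

(⟹) This fails: take N = 12. Then 12 ≡ 5 (mod 7), but 12² = 144 ≡ 18 (mod 21), not 4.

(⟸) This fails: take N = 2. Then 2² = 4 ≡ 4 (mod 21), yet 2 ≡ 2 (mod 7), not 5.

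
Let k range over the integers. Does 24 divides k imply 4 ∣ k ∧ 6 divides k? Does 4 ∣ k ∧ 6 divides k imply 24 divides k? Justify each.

Only the forward implication holds.

[⇒] If 24 ∣ k, write k = 24q. Since 24 = 6·4, k = 4·(6q), so 4 ∣ k; and since 24 = 4·6, k = 6·(4q), so 6 ∣ k.

[⇐] This fails: take k = 12. Both 4 ∣ 12 and 6 ∣ 12, yet 12 is not a multiple of 24 (since 12 = 0·24 + 12), so 24 ∤ 12.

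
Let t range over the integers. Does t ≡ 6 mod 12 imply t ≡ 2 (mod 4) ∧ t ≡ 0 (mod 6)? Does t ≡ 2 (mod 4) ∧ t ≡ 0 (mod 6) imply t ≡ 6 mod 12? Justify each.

Both implications hold.

(⟹) Suppose t ≡ 6 (mod 12); write t = 12j + 6. Since 4 ∣ 12, reducing mod 4 gives t ≡ 6 ≡ 2 (mod 4); since 6 ∣ 12, reducing mod 6 gives t ≡ 6 ≡ 0 (mod 6).

(⟸) Conversely, if t ≡ 2 (mod 4) and t ≡ 0 (mod 6), then by the Chinese remainder theorem t ≡ 6 (mod 12). This is exactly t ≡ 6 (mod 12).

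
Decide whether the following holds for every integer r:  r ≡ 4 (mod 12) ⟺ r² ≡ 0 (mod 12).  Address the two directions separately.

Forward direction. This fails: take r = 4. Then 4 ≡ 4 (mod 12), but 4² = 16 ≡ 4 (mod 12), not 0.

Converse. This fails: take r = 0. Then 0² = 0 ≡ 0 (mod 12), yet 0 ≡ 0 (mod 12), not 4.

(⇒) fails and (⇐) fails.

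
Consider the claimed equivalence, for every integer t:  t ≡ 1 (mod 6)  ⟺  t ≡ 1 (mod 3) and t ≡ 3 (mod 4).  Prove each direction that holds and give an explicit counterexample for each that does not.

Not equivalent: only (⇐) holds.

[⇒] This fails: t = 1 gives 1 ≡ 1 (mod 6) but 1 ≡ 1 (mod 4), so the conjunction on the right does not hold.

[⇐] Conversely, if t ≡ 1 (mod 3) and t ≡ 3 (mod 4), then by the Chinese remainder theorem t ≡ 7 (mod 12). Since 7 ≡ 1 (mod 6) and 6 ∣ 12, we get t ≡ 1 (mod 6).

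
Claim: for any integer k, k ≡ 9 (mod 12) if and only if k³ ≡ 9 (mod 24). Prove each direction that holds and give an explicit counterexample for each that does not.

Forward direction. This fails: take k = 21. Then 21 ≡ 9 (mod 12), but 21³ = 9261 ≡ 21 (mod 24), not 9.

Converse. The residues r modulo 24 with r³ ≡ 9 (mod 24) are exactly {9}, and each is ≡ 9 (mod 12).

Only the reverse direction holds.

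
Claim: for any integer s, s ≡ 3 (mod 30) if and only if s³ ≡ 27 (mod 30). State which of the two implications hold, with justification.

Both implications hold.

(⟸) Suppose s³ ≡ 27 (mod 30). The only residue r in {0, …, 29} with r³ ≡ 27 (mod 30) is r = 3, so s ≡ 3 (mod 30).

(⟹) Suppose s ≡ 3 (mod 30). Write s = 30j + 3. Then (30j + 3)³ = 27000j³ + 8100j² + 810j + 27 = 30(900j³ + 270j² + 27j) + 27, so s³ ≡ 27 (mod 30).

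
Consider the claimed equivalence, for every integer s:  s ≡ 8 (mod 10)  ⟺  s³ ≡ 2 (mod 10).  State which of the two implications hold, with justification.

Both directions hold; the statement is true.

(⟹) Suppose s ≡ 8 (mod 10). Write s = 10j + 8. Then (10j + 8)³ = 1000j³ + 2400j² + 1920j + 512 = 10(100j³ + 240j² + 192j + 51) + 2, so s³ ≡ 2 (mod 10).

(⟸) For the converse, argue contrapositively. If s ≢ 8 (mod 10), then s is congruent to one of 0, 1, 2, 3, 4, 5, 6, 7, 9 modulo 10, and these give s³ ≡ 0, 1, 8, 7, 4, 5, 6, 3, 9 respectively — never 2.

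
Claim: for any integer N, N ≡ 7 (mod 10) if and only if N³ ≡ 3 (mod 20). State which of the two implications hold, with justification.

Not equivalent: only (⇐) holds.

Forward direction. This fails: take N = 17. Then 17 ≡ 7 (mod 10), but 17³ = 4913 ≡ 13 (mod 20), not 3.

Converse. The residues r modulo 20 with r³ ≡ 3 (mod 20) are exactly {7}, and each is ≡ 7 (mod 10).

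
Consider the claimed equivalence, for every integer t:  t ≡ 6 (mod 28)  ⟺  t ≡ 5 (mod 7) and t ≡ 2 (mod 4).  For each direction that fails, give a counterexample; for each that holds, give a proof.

Both directions fail.

(→) This fails: t = 6 gives 6 ≡ 6 (mod 28) but 6 ≡ 6 (mod 7), so the conjunction on the right does not hold.

(←) This fails: t = 26 satisfies both congruences on the right (26 ≡ 5 mod 7 and 26 ≡ 2 mod 4) yet 26 ≡ 26 (mod 28), not 6.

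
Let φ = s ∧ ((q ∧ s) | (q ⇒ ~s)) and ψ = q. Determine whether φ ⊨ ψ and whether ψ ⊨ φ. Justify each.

(⇒) This fails. Under q = F, s = T, the left side is true but the right side is false.

(⇐) This fails. Under q = T, s = F, the left side is false but the right side is true.

Neither implication holds.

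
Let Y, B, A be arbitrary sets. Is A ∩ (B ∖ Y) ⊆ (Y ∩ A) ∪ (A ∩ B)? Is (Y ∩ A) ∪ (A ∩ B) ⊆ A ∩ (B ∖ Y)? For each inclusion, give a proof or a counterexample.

The sets are not equal: only the forward inclusion holds.

(⟹) Let x ∈ A ∩ (B ∖ Y). Then x ∈ B ∩ A and x ∉ Y, from which x ∈ (Y ∩ A) ∪ (A ∩ B).

(⟸) This inclusion fails. Take Y = {1}, B = ∅, A = {1}; then 1 ∈ (Y ∩ A) ∪ (A ∩ B) but 1 ∉ A ∩ (B ∖ Y).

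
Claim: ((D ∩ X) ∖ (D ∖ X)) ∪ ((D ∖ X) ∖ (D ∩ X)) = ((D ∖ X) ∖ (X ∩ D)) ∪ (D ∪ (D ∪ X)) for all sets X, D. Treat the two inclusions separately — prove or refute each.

(⊆) holds; (⊇) fails.

Forward inclusion. Let x ∈ ((D ∩ X) ∖ (D ∖ X)) ∪ ((D ∖ X) ∖ (D ∩ X)). Then either x ∈ D and x ∉ X; or x ∈ X ∩ D. In each case x ∈ ((D ∖ X) ∖ (X ∩ D)) ∪ (D ∪ (D ∪ X)), so ((D ∩ X) ∖ (D ∖ X)) ∪ ((D ∖ X) ∖ (D ∩ X)) ⊆ ((D ∖ X) ∖ (X ∩ D)) ∪ (D ∪ (D ∪ X)).

Reverse inclusion. This inclusion fails. Take X = {1}, D = ∅; then 1 ∈ ((D ∖ X) ∖ (X ∩ D)) ∪ (D ∪ (D ∪ X)) but 1 ∉ ((D ∩ X) ∖ (D ∖ X)) ∪ ((D ∖ X) ∖ (D ∩ X)).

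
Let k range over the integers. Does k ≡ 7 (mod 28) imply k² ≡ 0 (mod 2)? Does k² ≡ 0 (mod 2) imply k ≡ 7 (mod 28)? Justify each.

(⇒) This fails: take k = 7. Then 7 ≡ 7 (mod 28), but 7² = 49 ≡ 1 (mod 2), not 0.

(⇐) This fails: take k = 0. Then 0² = 0 ≡ 0 (mod 2), yet 0 ≡ 0 (mod 28), not 7.

Neither implication holds.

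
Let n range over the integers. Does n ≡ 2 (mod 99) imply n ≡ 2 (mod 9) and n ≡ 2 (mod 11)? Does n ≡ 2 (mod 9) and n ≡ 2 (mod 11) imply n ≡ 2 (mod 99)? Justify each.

Both directions hold; the statement is true.

[⇒] Suppose n ≡ 2 (mod 99); write n = 99j + 2. Since 9 ∣ 99, reducing mod 9 gives n ≡ 2 (mod 9); since 11 ∣ 99, reducing mod 11 gives n ≡ 2 (mod 11).

[⇐] Conversely, if n ≡ 2 (mod 9) and n ≡ 2 (mod 11), then by the Chinese remainder theorem n ≡ 2 (mod 99). This is exactly n ≡ 2 (mod 99).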